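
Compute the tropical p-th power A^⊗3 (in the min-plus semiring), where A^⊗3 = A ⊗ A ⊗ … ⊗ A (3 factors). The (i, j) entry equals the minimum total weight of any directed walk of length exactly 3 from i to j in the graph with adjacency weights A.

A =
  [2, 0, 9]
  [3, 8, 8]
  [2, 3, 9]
A^⊗3 =
  [5, 3, 10]
  [6, 5, 11]
  [5, 4, 10]

Each entry (A^⊗3)_ij equals the minimum over all length-3 walks i = v_0 → v_1 → … → v_3 = j of Σ_t A[v_t][v_{t+1}]. For example, for (i, j) = (0, 2) we minimise over 9 possible intermediate vertex sequences; the minimum is 10, attained along the walk 0 → 0 → 1 → 2.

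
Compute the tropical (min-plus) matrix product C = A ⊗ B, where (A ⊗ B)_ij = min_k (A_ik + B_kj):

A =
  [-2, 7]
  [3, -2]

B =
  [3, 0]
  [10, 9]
A ⊗ B =
  [1, -2]
  [6, 3]

Apply the min-plus product entry-by-entry:
  C[0][0] = min over k of (A[0][0] + B[0][0] = -2 + 3 = 1, A[0][1] + B[1][0] = 7 + 10 = 17) = 1 (attained at k = 0)
  C[0][1] = min over k of (A[0][0] + B[0][1] = -2 + 0 = -2, A[0][1] + B[1][1] = 7 + 9 = 16) = -2 (attained at k = 0)
  C[1][0] = min over k of (A[1][0] + B[0][0] = 3 + 3 = 6, A[1][1] + B[1][0] = -2 + 10 = 8) = 6 (attained at k = 0)
  C[1][1] = min over k of (A[1][0] + B[0][1] = 3 + 0 = 3, A[1][1] + B[1][1] = -2 + 9 = 7) = 3 (attained at k = 0)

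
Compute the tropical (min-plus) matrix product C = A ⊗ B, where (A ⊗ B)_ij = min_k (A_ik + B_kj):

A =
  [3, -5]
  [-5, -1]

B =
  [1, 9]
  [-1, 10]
A ⊗ B =
  [-6, 5]
  [-4, 4]

Apply the min-plus product entry-by-entry:
  C[0][0] = min over k of (A[0][0] + B[0][0] = 3 + 1 = 4, A[0][1] + B[1][0] = -5 + -1 = -6) = -6 (attained at k = 1)
  C[0][1] = min over k of (A[0][0] + B[0][1] = 3 + 9 = 12, A[0][1] + B[1][1] = -5 + 10 = 5) = 5 (attained at k = 1)
  C[1][0] = min over k of (A[1][0] + B[0][0] = -5 + 1 = -4, A[1][1] + B[1][0] = -1 + -1 = -2) = -4 (attained at k = 0)
  C[1][1] = min over k of (A[1][0] + B[0][1] = -5 + 9 = 4, A[1][1] + B[1][1] = -1 + 10 = 9) = 4 (attained at k = 0)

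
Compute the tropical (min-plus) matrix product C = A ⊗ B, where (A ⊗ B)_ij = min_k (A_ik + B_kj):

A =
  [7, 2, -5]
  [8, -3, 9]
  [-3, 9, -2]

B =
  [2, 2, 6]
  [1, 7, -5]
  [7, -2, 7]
A ⊗ B =
  [2, -7, -3]
  [-2, 4, -8]
  [-1, -4, 3]

Apply the min-plus product entry-by-entry:
  C[0][0] = min over k of (A[0][0] + B[0][0] = 7 + 2 = 9, A[0][1] + B[1][0] = 2 + 1 = 3, A[0][2] + B[2][0] = -5 + 7 = 2) = 2 (attained at k = 2)
  C[0][1] = min over k of (A[0][0] + B[0][1] = 7 + 2 = 9, A[0][1] + B[1][1] = 2 + 7 = 9, A[0][2] + B[2][1] = -5 + -2 = -7) = -7 (attained at k = 2)
  C[0][2] = min over k of (A[0][0] + B[0][2] = 7 + 6 = 13, A[0][1] + B[1][2] = 2 + -5 = -3, A[0][2] + B[2][2] = -5 + 7 = 2) = -3 (attained at k = 1)
  C[1][0] = min over k of (A[1][0] + B[0][0] = 8 + 2 = 10, A[1][1] + B[1][0] = -3 + 1 = -2, A[1][2] + B[2][0] = 9 + 7 = 16) = -2 (attained at k = 1)
  C[1][1] = min over k of (A[1][0] + B[0][1] = 8 + 2 = 10, A[1][1] + B[1][1] = -3 + 7 = 4, A[1][2] + B[2][1] = 9 + -2 = 7) = 4 (attained at k = 1)
  C[1][2] = min over k of (A[1][0] + B[0][2] = 8 + 6 = 14, A[1][1] + B[1][2] = -3 + -5 = -8, A[1][2] + B[2][2] = 9 + 7 = 16) = -8 (attained at k = 1)
  C[2][0] = min over k of (A[2][0] + B[0][0] = -3 + 2 = -1, A[2][1] + B[1][0] = 9 + 1 = 10, A[2][2] + B[2][0] = -2 + 7 = 5) = -1 (attained at k = 0)
  C[2][1] = min over k of (A[2][0] + B[0][1] = -3 + 2 = -1, A[2][1] + B[1][1] = 9 + 7 = 16, A[2][2] + B[2][1] = -2 + -2 = -4) = -4 (attained at k = 2)
  C[2][2] = min over k of (A[2][0] + B[0][2] = -3 + 6 = 3, A[2][1] + B[1][2] = 9 + -5 = 4, A[2][2] + B[2][2] = -2 + 7 = 5) = 3 (attained at k = 0)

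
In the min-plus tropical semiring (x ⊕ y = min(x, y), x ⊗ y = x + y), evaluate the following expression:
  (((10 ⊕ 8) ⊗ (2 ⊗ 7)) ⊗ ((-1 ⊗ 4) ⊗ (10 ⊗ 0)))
(((10 ⊕ 8) ⊗ (2 ⊗ 7)) ⊗ ((-1 ⊗ 4) ⊗ (10 ⊗ 0))) = 30

Expand innermost to outermost. Recall ⊕ takes the minimum of its arguments and ⊗ takes their sum. Working out the expression (((10 ⊕ 8) ⊗ (2 ⊗ 7)) ⊗ ((-1 ⊗ 4) ⊗ (10 ⊗ 0))) gives 30.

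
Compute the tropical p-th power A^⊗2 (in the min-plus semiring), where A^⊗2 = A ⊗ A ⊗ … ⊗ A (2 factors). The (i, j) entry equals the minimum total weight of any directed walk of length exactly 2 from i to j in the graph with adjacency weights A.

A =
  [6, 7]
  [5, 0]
A^⊗2 =
  [12, 7]
  [5, 0]

Each entry (A^⊗2)_ij equals the minimum over all length-2 walks i = v_0 → v_1 → … → v_2 = j of Σ_t A[v_t][v_{t+1}]. For example, for (i, j) = (0, 1) we minimise over 2 possible intermediate vertex sequences; the minimum is 7, attained along the walk 0 → 1 → 1.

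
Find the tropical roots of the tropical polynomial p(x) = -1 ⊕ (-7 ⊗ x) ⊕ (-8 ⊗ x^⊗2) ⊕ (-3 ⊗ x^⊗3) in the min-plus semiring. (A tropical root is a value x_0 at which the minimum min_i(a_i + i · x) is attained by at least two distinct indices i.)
Roots: {-5, 1, 6}

Each tropical root is a break point of the lower envelope of the lines y = a_i + i · x (there are 4 lines, with slopes 0, 1, ..., 3). Only the lines that attain the minimum somewhere contribute to roots; other lines are dominated. Here the surviving (envelope) indices are i = 3, i = 2, i = 1, i = 0.
Intersections between consecutive envelope lines give the roots: for adjacent envelope indices i < j the intersection is x = (a_i − a_j) / (j − i). Reading off the sorted break points: {-5, 1, 6}.
Verification: at each break x_0, at least two indices attain the minimum of min_i(a_i + i · x_0).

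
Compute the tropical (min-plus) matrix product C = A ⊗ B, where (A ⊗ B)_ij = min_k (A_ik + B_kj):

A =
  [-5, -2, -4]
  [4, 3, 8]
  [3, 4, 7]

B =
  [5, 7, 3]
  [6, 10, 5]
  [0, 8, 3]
A ⊗ B =
  [-4, 2, -2]
  [8, 11, 7]
  [7, 10, 6]

Apply the min-plus product entry-by-entry:
  C[0][0] = min over k of (A[0][0] + B[0][0] = -5 + 5 = 0, A[0][1] + B[1][0] = -2 + 6 = 4, A[0][2] + B[2][0] = -4 + 0 = -4) = -4 (attained at k = 2)
  C[0][1] = min over k of (A[0][0] + B[0][1] = -5 + 7 = 2, A[0][1] + B[1][1] = -2 + 10 = 8, A[0][2] + B[2][1] = -4 + 8 = 4) = 2 (attained at k = 0)
  C[0][2] = min over k of (A[0][0] + B[0][2] = -5 + 3 = -2, A[0][1] + B[1][2] = -2 + 5 = 3, A[0][2] + B[2][2] = -4 + 3 = -1) = -2 (attained at k = 0)
  C[1][0] = min over k of (A[1][0] + B[0][0] = 4 + 5 = 9, A[1][1] + B[1][0] = 3 + 6 = 9, A[1][2] + B[2][0] = 8 + 0 = 8) = 8 (attained at k = 2)
  C[1][1] = min over k of (A[1][0] + B[0][1] = 4 + 7 = 11, A[1][1] + B[1][1] = 3 + 10 = 13, A[1][2] + B[2][1] = 8 + 8 = 16) = 11 (attained at k = 0)
  C[1][2] = min over k of (A[1][0] + B[0][2] = 4 + 3 = 7, A[1][1] + B[1][2] = 3 + 5 = 8, A[1][2] + B[2][2] = 8 + 3 = 11) = 7 (attained at k = 0)
  C[2][0] = min over k of (A[2][0] + B[0][0] = 3 + 5 = 8, A[2][1] + B[1][0] = 4 + 6 = 10, A[2][2] + B[2][0] = 7 + 0 = 7) = 7 (attained at k = 2)
  C[2][1] = min over k of (A[2][0] + B[0][1] = 3 + 7 = 10, A[2][1] + B[1][1] = 4 + 10 = 14, A[2][2] + B[2][1] = 7 + 8 = 15) = 10 (attained at k = 0)
  C[2][2] = min over k of (A[2][0] + B[0][2] = 3 + 3 = 6, A[2][1] + B[1][2] = 4 + 5 = 9, A[2][2] + B[2][2] = 7 + 3 = 10) = 6 (attained at k = 0)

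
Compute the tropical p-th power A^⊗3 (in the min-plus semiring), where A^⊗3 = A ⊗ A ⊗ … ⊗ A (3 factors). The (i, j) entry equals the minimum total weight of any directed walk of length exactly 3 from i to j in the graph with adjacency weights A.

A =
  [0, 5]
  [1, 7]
A^⊗3 =
  [0, 5]
  [1, 6]

Each entry (A^⊗3)_ij equals the minimum over all length-3 walks i = v_0 → v_1 → … → v_3 = j of Σ_t A[v_t][v_{t+1}]. For example, for (i, j) = (0, 1) we minimise over 4 possible intermediate vertex sequences; the minimum is 5, attained along the walk 0 → 0 → 0 → 1.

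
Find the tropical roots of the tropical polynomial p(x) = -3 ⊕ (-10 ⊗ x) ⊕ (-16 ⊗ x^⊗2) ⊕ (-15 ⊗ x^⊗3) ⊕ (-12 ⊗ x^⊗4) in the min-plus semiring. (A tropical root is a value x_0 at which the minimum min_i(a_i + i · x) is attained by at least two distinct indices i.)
Roots: {-3, -1, 6, 7}

Each tropical root is a break point of the lower envelope of the lines y = a_i + i · x (there are 5 lines, with slopes 0, 1, ..., 4). Only the lines that attain the minimum somewhere contribute to roots; other lines are dominated. Here the surviving (envelope) indices are i = 4, i = 3, i = 2, i = 1, i = 0.
Intersections between consecutive envelope lines give the roots: for adjacent envelope indices i < j the intersection is x = (a_i − a_j) / (j − i). Reading off the sorted break points: {-3, -1, 6, 7}.
Verification: at each break x_0, at least two indices attain the minimum of min_i(a_i + i · x_0).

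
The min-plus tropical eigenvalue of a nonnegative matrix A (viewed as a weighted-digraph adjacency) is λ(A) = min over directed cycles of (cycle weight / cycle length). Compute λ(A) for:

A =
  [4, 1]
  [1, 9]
λ(A) = 1

Enumerate directed cycles and compute their means (weight / length). Sample:
  cycle 0 → 0: weight = 4, length = 1, mean = 4/1 ≈ 4.000
  cycle 1 → 1: weight = 9, length = 1, mean = 9/1 ≈ 9.000
  cycle 0 → 1 → 0: weight = 2, length = 2, mean = 2/2 ≈ 1.000
  cycle 1 → 0 → 1: weight = 2, length = 2, mean = 2/2 ≈ 1.000
Minimum mean = 1.000, attained e.g. along the cycle 0 → 1 → 0 with weight 2 and length 2. So λ(A) = 2/2 = 1.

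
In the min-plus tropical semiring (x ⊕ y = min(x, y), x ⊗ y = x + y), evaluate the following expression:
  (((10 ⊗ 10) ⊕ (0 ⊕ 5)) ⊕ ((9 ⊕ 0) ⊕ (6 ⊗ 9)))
(((10 ⊗ 10) ⊕ (0 ⊕ 5)) ⊕ ((9 ⊕ 0) ⊕ (6 ⊗ 9))) = 0

Expand innermost to outermost. Recall ⊕ takes the minimum of its arguments and ⊗ takes their sum. Working out the expression (((10 ⊗ 10) ⊕ (0 ⊕ 5)) ⊕ ((9 ⊕ 0) ⊕ (6 ⊗ 9))) gives 0.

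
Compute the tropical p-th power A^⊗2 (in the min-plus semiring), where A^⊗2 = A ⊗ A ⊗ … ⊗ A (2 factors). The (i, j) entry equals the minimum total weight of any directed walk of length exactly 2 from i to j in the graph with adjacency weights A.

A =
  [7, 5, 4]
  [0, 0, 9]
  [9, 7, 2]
A^⊗2 =
  [5, 5, 6]
  [0, 0, 4]
  [7, 7, 4]

Each entry (A^⊗2)_ij equals the minimum over all length-2 walks i = v_0 → v_1 → … → v_2 = j of Σ_t A[v_t][v_{t+1}]. For example, for (i, j) = (0, 2) we minimise over 3 possible intermediate vertex sequences; the minimum is 6, attained along the walk 0 → 2 → 2.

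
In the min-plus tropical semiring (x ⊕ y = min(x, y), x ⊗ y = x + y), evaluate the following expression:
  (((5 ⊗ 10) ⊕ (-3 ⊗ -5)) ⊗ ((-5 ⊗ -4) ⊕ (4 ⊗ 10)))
(((5 ⊗ 10) ⊕ (-3 ⊗ -5)) ⊗ ((-5 ⊗ -4) ⊕ (4 ⊗ 10))) = -17

Expand innermost to outermost. Recall ⊕ takes the minimum of its arguments and ⊗ takes their sum. Working out the expression (((5 ⊗ 10) ⊕ (-3 ⊗ -5)) ⊗ ((-5 ⊗ -4) ⊕ (4 ⊗ 10))) gives -17.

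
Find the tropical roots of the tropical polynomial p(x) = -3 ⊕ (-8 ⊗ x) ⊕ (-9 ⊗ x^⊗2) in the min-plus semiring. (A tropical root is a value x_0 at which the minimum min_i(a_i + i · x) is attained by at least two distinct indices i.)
Roots: {1, 5}

Each tropical root is a break point of the lower envelope of the lines y = a_i + i · x (there are 3 lines, with slopes 0, 1, ..., 2). Only the lines that attain the minimum somewhere contribute to roots; other lines are dominated. Here the surviving (envelope) indices are i = 2, i = 1, i = 0.
Intersections between consecutive envelope lines give the roots: for adjacent envelope indices i < j the intersection is x = (a_i − a_j) / (j − i). Reading off the sorted break points: {1, 5}.
Verification: at each break x_0, at least two indices attain the minimum of min_i(a_i + i · x_0).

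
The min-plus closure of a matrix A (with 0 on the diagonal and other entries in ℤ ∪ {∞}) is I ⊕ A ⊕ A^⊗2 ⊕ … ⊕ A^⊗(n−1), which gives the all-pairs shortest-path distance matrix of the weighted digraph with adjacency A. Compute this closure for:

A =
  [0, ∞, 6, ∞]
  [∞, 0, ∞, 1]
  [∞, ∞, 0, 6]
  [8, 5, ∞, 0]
Closure =
  [0, 17, 6, 12]
  [9, 0, 15, 1]
  [14, 11, 0, 6]
  [8, 5, 14, 0]

This is the Floyd-Warshall all-pairs shortest-path computation. For each intermediate vertex k = 0, 1, …, 3, update dist[i][j] ← min(dist[i][j], dist[i][k] + dist[k][j]). The final matrix gives, for each (i, j), the minimum total weight of any directed path from i to j (possibly empty when i = j).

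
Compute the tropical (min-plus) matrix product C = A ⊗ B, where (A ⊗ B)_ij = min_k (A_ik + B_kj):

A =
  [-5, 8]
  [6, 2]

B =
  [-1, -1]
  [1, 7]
A ⊗ B =
  [-6, -6]
  [3, 5]

Apply the min-plus product entry-by-entry:
  C[0][0] = min over k of (A[0][0] + B[0][0] = -5 + -1 = -6, A[0][1] + B[1][0] = 8 + 1 = 9) = -6 (attained at k = 0)
  C[0][1] = min over k of (A[0][0] + B[0][1] = -5 + -1 = -6, A[0][1] + B[1][1] = 8 + 7 = 15) = -6 (attained at k = 0)
  C[1][0] = min over k of (A[1][0] + B[0][0] = 6 + -1 = 5, A[1][1] + B[1][0] = 2 + 1 = 3) = 3 (attained at k = 1)
  C[1][1] = min over k of (A[1][0] + B[0][1] = 6 + -1 = 5, A[1][1] + B[1][1] = 2 + 7 = 9) = 5 (attained at k = 0)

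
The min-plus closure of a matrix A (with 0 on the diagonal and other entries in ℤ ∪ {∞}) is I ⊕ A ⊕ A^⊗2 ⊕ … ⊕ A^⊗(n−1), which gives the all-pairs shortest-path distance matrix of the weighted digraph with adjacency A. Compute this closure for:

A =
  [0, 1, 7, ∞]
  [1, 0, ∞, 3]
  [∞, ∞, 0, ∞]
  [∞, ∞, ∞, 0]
Closure =
  [0, 1, 7, 4]
  [1, 0, 8, 3]
  [∞, ∞, 0, ∞]
  [∞, ∞, ∞, 0]

This is the Floyd-Warshall all-pairs shortest-path computation. For each intermediate vertex k = 0, 1, …, 3, update dist[i][j] ← min(dist[i][j], dist[i][k] + dist[k][j]). The final matrix gives, for each (i, j), the minimum total weight of any directed path from i to j (possibly empty when i = j).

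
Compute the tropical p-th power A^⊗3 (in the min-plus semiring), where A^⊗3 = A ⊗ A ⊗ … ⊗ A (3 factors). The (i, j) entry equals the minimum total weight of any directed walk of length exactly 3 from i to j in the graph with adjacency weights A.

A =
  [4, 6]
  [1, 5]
A^⊗3 =
  [11, 13]
  [8, 11]

Each entry (A^⊗3)_ij equals the minimum over all length-3 walks i = v_0 → v_1 → … → v_3 = j of Σ_t A[v_t][v_{t+1}]. For example, for (i, j) = (0, 1) we minimise over 4 possible intermediate vertex sequences; the minimum is 13, attained along the walk 0 → 1 → 0 → 1.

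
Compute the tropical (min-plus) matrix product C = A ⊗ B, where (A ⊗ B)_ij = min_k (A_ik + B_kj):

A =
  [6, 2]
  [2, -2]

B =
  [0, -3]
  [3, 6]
A ⊗ B =
  [5, 3]
  [1, -1]

Apply the min-plus product entry-by-entry:
  C[0][0] = min over k of (A[0][0] + B[0][0] = 6 + 0 = 6, A[0][1] + B[1][0] = 2 + 3 = 5) = 5 (attained at k = 1)
  C[0][1] = min over k of (A[0][0] + B[0][1] = 6 + -3 = 3, A[0][1] + B[1][1] = 2 + 6 = 8) = 3 (attained at k = 0)
  C[1][0] = min over k of (A[1][0] + B[0][0] = 2 + 0 = 2, A[1][1] + B[1][0] = -2 + 3 = 1) = 1 (attained at k = 1)
  C[1][1] = min over k of (A[1][0] + B[0][1] = 2 + -3 = -1, A[1][1] + B[1][1] = -2 + 6 = 4) = -1 (attained at k = 0)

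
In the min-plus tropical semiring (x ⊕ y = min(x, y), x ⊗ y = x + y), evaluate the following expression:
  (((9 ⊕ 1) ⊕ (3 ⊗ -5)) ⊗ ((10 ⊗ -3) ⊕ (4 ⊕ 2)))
(((9 ⊕ 1) ⊕ (3 ⊗ -5)) ⊗ ((10 ⊗ -3) ⊕ (4 ⊕ 2))) = 0

Expand innermost to outermost. Recall ⊕ takes the minimum of its arguments and ⊗ takes their sum. Working out the expression (((9 ⊕ 1) ⊕ (3 ⊗ -5)) ⊗ ((10 ⊗ -3) ⊕ (4 ⊕ 2))) gives 0.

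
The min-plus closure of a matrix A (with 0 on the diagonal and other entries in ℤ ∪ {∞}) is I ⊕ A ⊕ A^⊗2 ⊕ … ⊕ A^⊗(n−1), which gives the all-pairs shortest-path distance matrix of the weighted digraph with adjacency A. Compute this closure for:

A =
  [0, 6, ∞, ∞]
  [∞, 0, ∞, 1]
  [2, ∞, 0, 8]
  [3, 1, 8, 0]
Closure =
  [0, 6, 15, 7]
  [4, 0, 9, 1]
  [2, 8, 0, 8]
  [3, 1, 8, 0]

This is the Floyd-Warshall all-pairs shortest-path computation. For each intermediate vertex k = 0, 1, …, 3, update dist[i][j] ← min(dist[i][j], dist[i][k] + dist[k][j]). The final matrix gives, for each (i, j), the minimum total weight of any directed path from i to j (possibly empty when i = j).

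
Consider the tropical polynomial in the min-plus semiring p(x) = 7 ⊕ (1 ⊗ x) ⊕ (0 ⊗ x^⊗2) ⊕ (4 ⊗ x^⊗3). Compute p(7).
p(7) = 7

A tropical monomial a ⊗ x^⊗i evaluates to a + i · x. Evaluating each term at x = 7:
  Term 0 contributes 7 + 0 · 7 = 7
  Term 1 contributes 1 + 1 · 7 = 8
  Term 2 contributes 0 + 2 · 7 = 14
  Term 3 contributes 4 + 3 · 7 = 25
p(7) = ⊕ of these = min[7, 8, 14, 25] = 7.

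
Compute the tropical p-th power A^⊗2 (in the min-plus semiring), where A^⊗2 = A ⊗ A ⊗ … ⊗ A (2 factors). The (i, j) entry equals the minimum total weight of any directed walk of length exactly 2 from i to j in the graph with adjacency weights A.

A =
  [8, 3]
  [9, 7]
A^⊗2 =
  [12, 10]
  [16, 12]

Each entry (A^⊗2)_ij equals the minimum over all length-2 walks i = v_0 → v_1 → … → v_2 = j of Σ_t A[v_t][v_{t+1}]. For example, for (i, j) = (0, 1) we minimise over 2 possible intermediate vertex sequences; the minimum is 10, attained along the walk 0 → 1 → 1.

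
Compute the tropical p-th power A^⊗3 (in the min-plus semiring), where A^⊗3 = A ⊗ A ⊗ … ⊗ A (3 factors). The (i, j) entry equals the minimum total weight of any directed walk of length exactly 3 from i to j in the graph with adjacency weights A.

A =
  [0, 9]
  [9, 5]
A^⊗3 =
  [0, 9]
  [9, 15]

Each entry (A^⊗3)_ij equals the minimum over all length-3 walks i = v_0 → v_1 → … → v_3 = j of Σ_t A[v_t][v_{t+1}]. For example, for (i, j) = (0, 1) we minimise over 4 possible intermediate vertex sequences; the minimum is 9, attained along the walk 0 → 0 → 0 → 1.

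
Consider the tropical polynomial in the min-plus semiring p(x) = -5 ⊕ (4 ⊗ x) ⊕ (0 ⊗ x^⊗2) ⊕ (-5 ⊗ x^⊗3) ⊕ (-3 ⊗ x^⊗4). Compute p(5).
p(5) = -5

A tropical monomial a ⊗ x^⊗i evaluates to a + i · x. Evaluating each term at x = 5:
  Term 0 contributes -5 + 0 · 5 = -5
  Term 1 contributes 4 + 1 · 5 = 9
  Term 2 contributes 0 + 2 · 5 = 10
  Term 3 contributes -5 + 3 · 5 = 10
  Term 4 contributes -3 + 4 · 5 = 17
p(5) = ⊕ of these = min[-5, 9, 10, 10, 17] = -5.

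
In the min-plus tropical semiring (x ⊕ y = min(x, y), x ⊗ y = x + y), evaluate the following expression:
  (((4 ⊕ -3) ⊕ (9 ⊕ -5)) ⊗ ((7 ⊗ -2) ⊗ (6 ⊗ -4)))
(((4 ⊕ -3) ⊕ (9 ⊕ -5)) ⊗ ((7 ⊗ -2) ⊗ (6 ⊗ -4))) = 2

Expand innermost to outermost. Recall ⊕ takes the minimum of its arguments and ⊗ takes their sum. Working out the expression (((4 ⊕ -3) ⊕ (9 ⊕ -5)) ⊗ ((7 ⊗ -2) ⊗ (6 ⊗ -4))) gives 2.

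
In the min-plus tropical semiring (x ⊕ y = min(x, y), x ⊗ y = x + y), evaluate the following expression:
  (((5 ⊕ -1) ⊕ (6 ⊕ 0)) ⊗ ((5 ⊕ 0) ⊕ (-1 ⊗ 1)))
(((5 ⊕ -1) ⊕ (6 ⊕ 0)) ⊗ ((5 ⊕ 0) ⊕ (-1 ⊗ 1))) = -1

Expand innermost to outermost. Recall ⊕ takes the minimum of its arguments and ⊗ takes their sum. Working out the expression (((5 ⊕ -1) ⊕ (6 ⊕ 0)) ⊗ ((5 ⊕ 0) ⊕ (-1 ⊗ 1))) gives -1.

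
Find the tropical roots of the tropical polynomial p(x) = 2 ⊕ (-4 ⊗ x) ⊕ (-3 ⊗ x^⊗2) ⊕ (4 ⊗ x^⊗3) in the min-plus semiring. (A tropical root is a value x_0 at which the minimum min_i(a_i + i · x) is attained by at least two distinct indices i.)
Roots: {-7, -1, 6}

Each tropical root is a break point of the lower envelope of the lines y = a_i + i · x (there are 4 lines, with slopes 0, 1, ..., 3). Only the lines that attain the minimum somewhere contribute to roots; other lines are dominated. Here the surviving (envelope) indices are i = 3, i = 2, i = 1, i = 0.
Intersections between consecutive envelope lines give the roots: for adjacent envelope indices i < j the intersection is x = (a_i − a_j) / (j − i). Reading off the sorted break points: {-7, -1, 6}.
Verification: at each break x_0, at least two indices attain the minimum of min_i(a_i + i · x_0).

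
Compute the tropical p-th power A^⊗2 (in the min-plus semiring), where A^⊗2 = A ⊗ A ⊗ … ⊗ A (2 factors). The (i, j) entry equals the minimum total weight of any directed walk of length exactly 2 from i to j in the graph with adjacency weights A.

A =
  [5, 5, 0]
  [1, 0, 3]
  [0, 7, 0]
A^⊗2 =
  [0, 5, 0]
  [1, 0, 1]
  [0, 5, 0]

Each entry (A^⊗2)_ij equals the minimum over all length-2 walks i = v_0 → v_1 → … → v_2 = j of Σ_t A[v_t][v_{t+1}]. For example, for (i, j) = (0, 2) we minimise over 3 possible intermediate vertex sequences; the minimum is 0, attained along the walk 0 → 2 → 2.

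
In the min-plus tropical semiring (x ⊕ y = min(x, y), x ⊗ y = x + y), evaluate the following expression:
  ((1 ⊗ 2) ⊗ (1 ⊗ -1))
((1 ⊗ 2) ⊗ (1 ⊗ -1)) = 3

Expand innermost to outermost. Recall ⊕ takes the minimum of its arguments and ⊗ takes their sum. Working out the expression ((1 ⊗ 2) ⊗ (1 ⊗ -1)) gives 3.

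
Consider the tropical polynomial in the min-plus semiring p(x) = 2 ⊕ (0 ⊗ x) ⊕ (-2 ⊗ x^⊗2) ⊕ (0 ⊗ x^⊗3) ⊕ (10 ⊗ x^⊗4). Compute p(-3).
p(-3) = -9

A tropical monomial a ⊗ x^⊗i evaluates to a + i · x. Evaluating each term at x = -3:
  Term 0 contributes 2 + 0 · -3 = 2
  Term 1 contributes 0 + 1 · -3 = -3
  Term 2 contributes -2 + 2 · -3 = -8
  Term 3 contributes 0 + 3 · -3 = -9
  Term 4 contributes 10 + 4 · -3 = -2
p(-3) = ⊕ of these = min[2, -3, -8, -9, -2] = -9.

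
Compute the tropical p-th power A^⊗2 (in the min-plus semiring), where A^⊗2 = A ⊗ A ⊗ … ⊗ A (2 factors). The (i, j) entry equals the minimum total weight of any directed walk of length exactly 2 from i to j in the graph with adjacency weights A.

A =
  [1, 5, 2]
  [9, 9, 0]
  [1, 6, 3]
A^⊗2 =
  [2, 6, 3]
  [1, 6, 3]
  [2, 6, 3]

Each entry (A^⊗2)_ij equals the minimum over all length-2 walks i = v_0 → v_1 → … → v_2 = j of Σ_t A[v_t][v_{t+1}]. For example, for (i, j) = (0, 2) we minimise over 3 possible intermediate vertex sequences; the minimum is 3, attained along the walk 0 → 0 → 2.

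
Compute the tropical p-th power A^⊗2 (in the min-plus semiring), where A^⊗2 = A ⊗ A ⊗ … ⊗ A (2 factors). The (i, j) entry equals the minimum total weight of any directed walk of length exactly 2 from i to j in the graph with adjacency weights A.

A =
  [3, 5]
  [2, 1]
A^⊗2 =
  [6, 6]
  [3, 2]

Each entry (A^⊗2)_ij equals the minimum over all length-2 walks i = v_0 → v_1 → … → v_2 = j of Σ_t A[v_t][v_{t+1}]. For example, for (i, j) = (0, 1) we minimise over 2 possible intermediate vertex sequences; the minimum is 6, attained along the walk 0 → 1 → 1.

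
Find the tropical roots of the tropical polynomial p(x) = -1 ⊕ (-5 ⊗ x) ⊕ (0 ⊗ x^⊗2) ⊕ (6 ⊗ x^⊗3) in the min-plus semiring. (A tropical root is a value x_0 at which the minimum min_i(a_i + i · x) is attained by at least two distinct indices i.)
Roots: {-6, -5, 4}

Each tropical root is a break point of the lower envelope of the lines y = a_i + i · x (there are 4 lines, with slopes 0, 1, ..., 3). Only the lines that attain the minimum somewhere contribute to roots; other lines are dominated. Here the surviving (envelope) indices are i = 3, i = 2, i = 1, i = 0.
Intersections between consecutive envelope lines give the roots: for adjacent envelope indices i < j the intersection is x = (a_i − a_j) / (j − i). Reading off the sorted break points: {-6, -5, 4}.
Verification: at each break x_0, at least two indices attain the minimum of min_i(a_i + i · x_0).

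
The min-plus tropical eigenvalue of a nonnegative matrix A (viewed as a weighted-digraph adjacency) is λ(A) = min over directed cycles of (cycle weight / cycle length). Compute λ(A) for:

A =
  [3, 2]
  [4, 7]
λ(A) = 3

Enumerate directed cycles and compute their means (weight / length). Sample:
  cycle 0 → 0: weight = 3, length = 1, mean = 3/1 ≈ 3.000
  cycle 1 → 1: weight = 7, length = 1, mean = 7/1 ≈ 7.000
  cycle 0 → 1 → 0: weight = 6, length = 2, mean = 6/2 ≈ 3.000
  cycle 1 → 0 → 1: weight = 6, length = 2, mean = 6/2 ≈ 3.000
Minimum mean = 3.000, attained e.g. along the cycle 0 → 0 with weight 3 and length 1. So λ(A) = 3/1 = 3.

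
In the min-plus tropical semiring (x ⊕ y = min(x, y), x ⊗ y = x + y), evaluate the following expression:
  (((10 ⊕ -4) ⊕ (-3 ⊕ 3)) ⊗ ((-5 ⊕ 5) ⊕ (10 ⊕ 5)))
(((10 ⊕ -4) ⊕ (-3 ⊕ 3)) ⊗ ((-5 ⊕ 5) ⊕ (10 ⊕ 5))) = -9

Expand innermost to outermost. Recall ⊕ takes the minimum of its arguments and ⊗ takes their sum. Working out the expression (((10 ⊕ -4) ⊕ (-3 ⊕ 3)) ⊗ ((-5 ⊕ 5) ⊕ (10 ⊕ 5))) gives -9.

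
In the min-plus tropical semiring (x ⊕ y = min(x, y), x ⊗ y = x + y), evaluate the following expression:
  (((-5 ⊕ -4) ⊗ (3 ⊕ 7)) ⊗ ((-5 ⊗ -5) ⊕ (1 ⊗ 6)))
(((-5 ⊕ -4) ⊗ (3 ⊕ 7)) ⊗ ((-5 ⊗ -5) ⊕ (1 ⊗ 6))) = -12

Expand innermost to outermost. Recall ⊕ takes the minimum of its arguments and ⊗ takes their sum. Working out the expression (((-5 ⊕ -4) ⊗ (3 ⊕ 7)) ⊗ ((-5 ⊗ -5) ⊕ (1 ⊗ 6))) gives -12.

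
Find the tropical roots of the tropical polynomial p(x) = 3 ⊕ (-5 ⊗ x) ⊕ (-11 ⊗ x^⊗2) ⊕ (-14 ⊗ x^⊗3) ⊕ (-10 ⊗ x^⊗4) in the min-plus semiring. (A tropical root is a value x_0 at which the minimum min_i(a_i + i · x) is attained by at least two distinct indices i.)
Roots: {-4, 3, 6, 8}

Each tropical root is a break point of the lower envelope of the lines y = a_i + i · x (there are 5 lines, with slopes 0, 1, ..., 4). Only the lines that attain the minimum somewhere contribute to roots; other lines are dominated. Here the surviving (envelope) indices are i = 4, i = 3, i = 2, i = 1, i = 0.
Intersections between consecutive envelope lines give the roots: for adjacent envelope indices i < j the intersection is x = (a_i − a_j) / (j − i). Reading off the sorted break points: {-4, 3, 6, 8}.
Verification: at each break x_0, at least two indices attain the minimum of min_i(a_i + i · x_0).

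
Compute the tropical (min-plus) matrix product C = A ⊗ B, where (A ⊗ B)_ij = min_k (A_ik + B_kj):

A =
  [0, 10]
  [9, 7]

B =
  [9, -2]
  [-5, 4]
A ⊗ B =
  [5, -2]
  [2, 7]

Apply the min-plus product entry-by-entry:
  C[0][0] = min over k of (A[0][0] + B[0][0] = 0 + 9 = 9, A[0][1] + B[1][0] = 10 + -5 = 5) = 5 (attained at k = 1)
  C[0][1] = min over k of (A[0][0] + B[0][1] = 0 + -2 = -2, A[0][1] + B[1][1] = 10 + 4 = 14) = -2 (attained at k = 0)
  C[1][0] = min over k of (A[1][0] + B[0][0] = 9 + 9 = 18, A[1][1] + B[1][0] = 7 + -5 = 2) = 2 (attained at k = 1)
  C[1][1] = min over k of (A[1][0] + B[0][1] = 9 + -2 = 7, A[1][1] + B[1][1] = 7 + 4 = 11) = 7 (attained at k = 0)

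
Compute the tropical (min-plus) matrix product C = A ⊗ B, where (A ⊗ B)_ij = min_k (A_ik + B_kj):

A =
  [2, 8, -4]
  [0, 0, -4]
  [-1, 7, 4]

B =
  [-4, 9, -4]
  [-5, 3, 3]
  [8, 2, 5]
A ⊗ B =
  [-2, -2, -2]
  [-5, -2, -4]
  [-5, 6, -5]

Apply the min-plus product entry-by-entry:
  C[0][0] = min over k of (A[0][0] + B[0][0] = 2 + -4 = -2, A[0][1] + B[1][0] = 8 + -5 = 3, A[0][2] + B[2][0] = -4 + 8 = 4) = -2 (attained at k = 0)
  C[0][1] = min over k of (A[0][0] + B[0][1] = 2 + 9 = 11, A[0][1] + B[1][1] = 8 + 3 = 11, A[0][2] + B[2][1] = -4 + 2 = -2) = -2 (attained at k = 2)
  C[0][2] = min over k of (A[0][0] + B[0][2] = 2 + -4 = -2, A[0][1] + B[1][2] = 8 + 3 = 11, A[0][2] + B[2][2] = -4 + 5 = 1) = -2 (attained at k = 0)
  C[1][0] = min over k of (A[1][0] + B[0][0] = 0 + -4 = -4, A[1][1] + B[1][0] = 0 + -5 = -5, A[1][2] + B[2][0] = -4 + 8 = 4) = -5 (attained at k = 1)
  C[1][1] = min over k of (A[1][0] + B[0][1] = 0 + 9 = 9, A[1][1] + B[1][1] = 0 + 3 = 3, A[1][2] + B[2][1] = -4 + 2 = -2) = -2 (attained at k = 2)
  C[1][2] = min over k of (A[1][0] + B[0][2] = 0 + -4 = -4, A[1][1] + B[1][2] = 0 + 3 = 3, A[1][2] + B[2][2] = -4 + 5 = 1) = -4 (attained at k = 0)
  C[2][0] = min over k of (A[2][0] + B[0][0] = -1 + -4 = -5, A[2][1] + B[1][0] = 7 + -5 = 2, A[2][2] + B[2][0] = 4 + 8 = 12) = -5 (attained at k = 0)
  C[2][1] = min over k of (A[2][0] + B[0][1] = -1 + 9 = 8, A[2][1] + B[1][1] = 7 + 3 = 10, A[2][2] + B[2][1] = 4 + 2 = 6) = 6 (attained at k = 2)
  C[2][2] = min over k of (A[2][0] + B[0][2] = -1 + -4 = -5, A[2][1] + B[1][2] = 7 + 3 = 10, A[2][2] + B[2][2] = 4 + 5 = 9) = -5 (attained at k = 0)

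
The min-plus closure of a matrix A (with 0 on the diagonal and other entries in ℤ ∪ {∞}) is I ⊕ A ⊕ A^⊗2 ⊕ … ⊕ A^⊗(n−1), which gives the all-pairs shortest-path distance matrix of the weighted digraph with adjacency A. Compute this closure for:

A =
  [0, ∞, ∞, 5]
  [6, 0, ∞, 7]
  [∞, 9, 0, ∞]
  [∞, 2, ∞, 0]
Closure =
  [0, 7, ∞, 5]
  [6, 0, ∞, 7]
  [15, 9, 0, 16]
  [8, 2, ∞, 0]

This is the Floyd-Warshall all-pairs shortest-path computation. For each intermediate vertex k = 0, 1, …, 3, update dist[i][j] ← min(dist[i][j], dist[i][k] + dist[k][j]). The final matrix gives, for each (i, j), the minimum total weight of any directed path from i to j (possibly empty when i = j).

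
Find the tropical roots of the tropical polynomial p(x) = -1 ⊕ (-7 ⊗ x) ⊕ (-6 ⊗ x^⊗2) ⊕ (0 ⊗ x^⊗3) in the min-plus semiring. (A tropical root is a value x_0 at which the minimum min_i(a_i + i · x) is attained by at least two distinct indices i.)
Roots: {-6, -1, 6}

Each tropical root is a break point of the lower envelope of the lines y = a_i + i · x (there are 4 lines, with slopes 0, 1, ..., 3). Only the lines that attain the minimum somewhere contribute to roots; other lines are dominated. Here the surviving (envelope) indices are i = 3, i = 2, i = 1, i = 0.
Intersections between consecutive envelope lines give the roots: for adjacent envelope indices i < j the intersection is x = (a_i − a_j) / (j − i). Reading off the sorted break points: {-6, -1, 6}.
Verification: at each break x_0, at least two indices attain the minimum of min_i(a_i + i · x_0).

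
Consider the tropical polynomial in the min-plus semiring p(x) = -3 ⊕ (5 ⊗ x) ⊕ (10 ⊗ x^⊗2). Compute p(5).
p(5) = -3

A tropical monomial a ⊗ x^⊗i evaluates to a + i · x. Evaluating each term at x = 5:
  Term 0 contributes -3 + 0 · 5 = -3
  Term 1 contributes 5 + 1 · 5 = 10
  Term 2 contributes 10 + 2 · 5 = 20
p(5) = ⊕ of these = min[-3, 10, 20] = -3.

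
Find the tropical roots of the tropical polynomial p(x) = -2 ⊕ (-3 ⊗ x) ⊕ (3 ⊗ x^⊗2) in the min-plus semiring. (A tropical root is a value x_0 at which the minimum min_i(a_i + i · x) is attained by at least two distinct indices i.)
Roots: {-6, 1}

Each tropical root is a break point of the lower envelope of the lines y = a_i + i · x (there are 3 lines, with slopes 0, 1, ..., 2). Only the lines that attain the minimum somewhere contribute to roots; other lines are dominated. Here the surviving (envelope) indices are i = 2, i = 1, i = 0.
Intersections between consecutive envelope lines give the roots: for adjacent envelope indices i < j the intersection is x = (a_i − a_j) / (j − i). Reading off the sorted break points: {-6, 1}.
Verification: at each break x_0, at least two indices attain the minimum of min_i(a_i + i · x_0).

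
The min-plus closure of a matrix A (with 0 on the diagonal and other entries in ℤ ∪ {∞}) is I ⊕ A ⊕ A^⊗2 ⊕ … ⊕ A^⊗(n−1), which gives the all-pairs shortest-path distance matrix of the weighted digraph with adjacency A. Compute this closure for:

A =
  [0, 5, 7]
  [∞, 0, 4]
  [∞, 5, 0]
Closure =
  [0, 5, 7]
  [∞, 0, 4]
  [∞, 5, 0]

This is the Floyd-Warshall all-pairs shortest-path computation. For each intermediate vertex k = 0, 1, …, 2, update dist[i][j] ← min(dist[i][j], dist[i][k] + dist[k][j]). The final matrix gives, for each (i, j), the minimum total weight of any directed path from i to j (possibly empty when i = j).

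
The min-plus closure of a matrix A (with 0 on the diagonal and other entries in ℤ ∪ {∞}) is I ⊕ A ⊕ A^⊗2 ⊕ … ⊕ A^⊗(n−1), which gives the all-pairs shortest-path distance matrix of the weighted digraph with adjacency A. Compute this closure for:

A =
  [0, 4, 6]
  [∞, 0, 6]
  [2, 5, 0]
Closure =
  [0, 4, 6]
  [8, 0, 6]
  [2, 5, 0]

This is the Floyd-Warshall all-pairs shortest-path computation. For each intermediate vertex k = 0, 1, …, 2, update dist[i][j] ← min(dist[i][j], dist[i][k] + dist[k][j]). The final matrix gives, for each (i, j), the minimum total weight of any directed path from i to j (possibly empty when i = j).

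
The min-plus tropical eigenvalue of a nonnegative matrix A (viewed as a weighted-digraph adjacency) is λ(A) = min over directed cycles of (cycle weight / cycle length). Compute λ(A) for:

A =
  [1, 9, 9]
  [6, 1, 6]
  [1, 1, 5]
λ(A) = 1

Enumerate directed cycles and compute their means (weight / length). Sample:
  cycle 0 → 0: weight = 1, length = 1, mean = 1/1 ≈ 1.000
  cycle 1 → 1: weight = 1, length = 1, mean = 1/1 ≈ 1.000
  cycle 2 → 2: weight = 5, length = 1, mean = 5/1 ≈ 5.000
  cycle 0 → 1 → 0: weight = 15, length = 2, mean = 15/2 ≈ 7.500
  cycle 0 → 2 → 0: weight = 10, length = 2, mean = 10/2 ≈ 5.000
  cycle 1 → 0 → 1: weight = 15, length = 2, mean = 15/2 ≈ 7.500
Minimum mean = 1.000, attained e.g. along the cycle 0 → 0 with weight 1 and length 1. So λ(A) = 1/1 = 1.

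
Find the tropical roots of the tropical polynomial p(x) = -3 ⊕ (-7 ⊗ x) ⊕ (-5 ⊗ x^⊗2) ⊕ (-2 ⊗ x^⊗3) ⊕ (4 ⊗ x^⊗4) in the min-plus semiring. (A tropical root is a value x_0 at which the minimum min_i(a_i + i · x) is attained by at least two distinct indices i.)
Roots: {-6, -3, -2, 4}

Each tropical root is a break point of the lower envelope of the lines y = a_i + i · x (there are 5 lines, with slopes 0, 1, ..., 4). Only the lines that attain the minimum somewhere contribute to roots; other lines are dominated. Here the surviving (envelope) indices are i = 4, i = 3, i = 2, i = 1, i = 0.
Intersections between consecutive envelope lines give the roots: for adjacent envelope indices i < j the intersection is x = (a_i − a_j) / (j − i). Reading off the sorted break points: {-6, -3, -2, 4}.
Verification: at each break x_0, at least two indices attain the minimum of min_i(a_i + i · x_0).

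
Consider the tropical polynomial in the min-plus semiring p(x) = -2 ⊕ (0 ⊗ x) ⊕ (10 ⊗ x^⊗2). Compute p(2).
p(2) = -2

A tropical monomial a ⊗ x^⊗i evaluates to a + i · x. Evaluating each term at x = 2:
  Term 0 contributes -2 + 0 · 2 = -2
  Term 1 contributes 0 + 1 · 2 = 2
  Term 2 contributes 10 + 2 · 2 = 14
p(2) = ⊕ of these = min[-2, 2, 14] = -2.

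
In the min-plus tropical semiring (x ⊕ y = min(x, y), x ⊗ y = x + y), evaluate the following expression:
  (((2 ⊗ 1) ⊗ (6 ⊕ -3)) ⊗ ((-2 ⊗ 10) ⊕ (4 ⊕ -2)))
(((2 ⊗ 1) ⊗ (6 ⊕ -3)) ⊗ ((-2 ⊗ 10) ⊕ (4 ⊕ -2))) = -2

Expand innermost to outermost. Recall ⊕ takes the minimum of its arguments and ⊗ takes their sum. Working out the expression (((2 ⊗ 1) ⊗ (6 ⊕ -3)) ⊗ ((-2 ⊗ 10) ⊕ (4 ⊕ -2))) gives -2.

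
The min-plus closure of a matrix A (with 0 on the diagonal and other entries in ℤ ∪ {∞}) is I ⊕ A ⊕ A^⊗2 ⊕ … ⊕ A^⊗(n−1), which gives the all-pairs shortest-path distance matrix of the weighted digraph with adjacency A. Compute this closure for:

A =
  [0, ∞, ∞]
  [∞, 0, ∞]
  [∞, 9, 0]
Closure =
  [0, ∞, ∞]
  [∞, 0, ∞]
  [∞, 9, 0]

This is the Floyd-Warshall all-pairs shortest-path computation. For each intermediate vertex k = 0, 1, …, 2, update dist[i][j] ← min(dist[i][j], dist[i][k] + dist[k][j]). The final matrix gives, for each (i, j), the minimum total weight of any directed path from i to j (possibly empty when i = j).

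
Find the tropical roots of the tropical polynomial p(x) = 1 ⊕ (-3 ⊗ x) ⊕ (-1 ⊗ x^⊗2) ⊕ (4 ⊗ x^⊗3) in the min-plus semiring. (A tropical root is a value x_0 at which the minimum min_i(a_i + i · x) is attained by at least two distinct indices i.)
Roots: {-5, -2, 4}

Each tropical root is a break point of the lower envelope of the lines y = a_i + i · x (there are 4 lines, with slopes 0, 1, ..., 3). Only the lines that attain the minimum somewhere contribute to roots; other lines are dominated. Here the surviving (envelope) indices are i = 3, i = 2, i = 1, i = 0.
Intersections between consecutive envelope lines give the roots: for adjacent envelope indices i < j the intersection is x = (a_i − a_j) / (j − i). Reading off the sorted break points: {-5, -2, 4}.
Verification: at each break x_0, at least two indices attain the minimum of min_i(a_i + i · x_0).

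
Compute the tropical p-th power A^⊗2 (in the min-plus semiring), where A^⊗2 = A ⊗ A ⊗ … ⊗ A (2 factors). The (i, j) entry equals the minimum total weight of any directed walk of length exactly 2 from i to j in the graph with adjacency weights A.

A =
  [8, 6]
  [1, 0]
A^⊗2 =
  [7, 6]
  [1, 0]

Each entry (A^⊗2)_ij equals the minimum over all length-2 walks i = v_0 → v_1 → … → v_2 = j of Σ_t A[v_t][v_{t+1}]. For example, for (i, j) = (0, 1) we minimise over 2 possible intermediate vertex sequences; the minimum is 6, attained along the walk 0 → 1 → 1.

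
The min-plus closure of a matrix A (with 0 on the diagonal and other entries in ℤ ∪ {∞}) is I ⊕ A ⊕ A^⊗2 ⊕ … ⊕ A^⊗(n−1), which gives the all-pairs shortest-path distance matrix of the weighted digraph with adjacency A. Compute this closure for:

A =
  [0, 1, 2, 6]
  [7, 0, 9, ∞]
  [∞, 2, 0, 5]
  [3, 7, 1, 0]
Closure =
  [0, 1, 2, 6]
  [7, 0, 9, 13]
  [8, 2, 0, 5]
  [3, 3, 1, 0]

This is the Floyd-Warshall all-pairs shortest-path computation. For each intermediate vertex k = 0, 1, …, 3, update dist[i][j] ← min(dist[i][j], dist[i][k] + dist[k][j]). The final matrix gives, for each (i, j), the minimum total weight of any directed path from i to j (possibly empty when i = j).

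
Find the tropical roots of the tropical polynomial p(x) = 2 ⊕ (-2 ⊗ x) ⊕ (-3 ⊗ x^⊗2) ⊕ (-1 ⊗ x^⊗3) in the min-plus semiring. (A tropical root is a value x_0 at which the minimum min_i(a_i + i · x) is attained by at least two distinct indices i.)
Roots: {-2, 1, 4}

Each tropical root is a break point of the lower envelope of the lines y = a_i + i · x (there are 4 lines, with slopes 0, 1, ..., 3). Only the lines that attain the minimum somewhere contribute to roots; other lines are dominated. Here the surviving (envelope) indices are i = 3, i = 2, i = 1, i = 0.
Intersections between consecutive envelope lines give the roots: for adjacent envelope indices i < j the intersection is x = (a_i − a_j) / (j − i). Reading off the sorted break points: {-2, 1, 4}.
Verification: at each break x_0, at least two indices attain the minimum of min_i(a_i + i · x_0).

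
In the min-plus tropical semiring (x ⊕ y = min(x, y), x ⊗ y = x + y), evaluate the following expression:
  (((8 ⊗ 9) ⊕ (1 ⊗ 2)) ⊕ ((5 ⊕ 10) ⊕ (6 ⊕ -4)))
(((8 ⊗ 9) ⊕ (1 ⊗ 2)) ⊕ ((5 ⊕ 10) ⊕ (6 ⊕ -4))) = -4

Expand innermost to outermost. Recall ⊕ takes the minimum of its arguments and ⊗ takes their sum. Working out the expression (((8 ⊗ 9) ⊕ (1 ⊗ 2)) ⊕ ((5 ⊕ 10) ⊕ (6 ⊕ -4))) gives -4.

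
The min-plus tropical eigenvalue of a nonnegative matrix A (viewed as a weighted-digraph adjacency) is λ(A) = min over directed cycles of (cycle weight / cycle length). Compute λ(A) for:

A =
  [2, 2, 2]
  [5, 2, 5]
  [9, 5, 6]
λ(A) = 2

Enumerate directed cycles and compute their means (weight / length). Sample:
  cycle 0 → 0: weight = 2, length = 1, mean = 2/1 ≈ 2.000
  cycle 1 → 1: weight = 2, length = 1, mean = 2/1 ≈ 2.000
  cycle 2 → 2: weight = 6, length = 1, mean = 6/1 ≈ 6.000
  cycle 0 → 1 → 0: weight = 7, length = 2, mean = 7/2 ≈ 3.500
  cycle 0 → 2 → 0: weight = 11, length = 2, mean = 11/2 ≈ 5.500
  cycle 1 → 0 → 1: weight = 7, length = 2, mean = 7/2 ≈ 3.500
Minimum mean = 2.000, attained e.g. along the cycle 0 → 0 with weight 2 and length 1. So λ(A) = 2/1 = 2.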